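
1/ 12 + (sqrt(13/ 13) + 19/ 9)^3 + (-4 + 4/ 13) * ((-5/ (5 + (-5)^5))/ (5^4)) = 9300383959/ 308002500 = 30.20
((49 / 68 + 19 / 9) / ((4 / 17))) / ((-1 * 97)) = -1733 / 13968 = -0.12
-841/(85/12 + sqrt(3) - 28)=121104*sqrt(3)/62569 + 2533092/62569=43.84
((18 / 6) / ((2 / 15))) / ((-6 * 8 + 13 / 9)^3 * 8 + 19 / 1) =-32805 / 1176933242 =-0.00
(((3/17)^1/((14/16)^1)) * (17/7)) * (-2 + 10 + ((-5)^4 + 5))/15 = 5104/245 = 20.83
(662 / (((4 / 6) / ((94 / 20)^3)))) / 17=103096239 / 17000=6064.48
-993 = -993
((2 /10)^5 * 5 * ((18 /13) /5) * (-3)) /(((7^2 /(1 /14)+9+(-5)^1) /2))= -0.00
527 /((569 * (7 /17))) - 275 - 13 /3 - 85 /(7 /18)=-5922587 /11949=-495.66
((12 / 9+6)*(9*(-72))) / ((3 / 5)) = -7920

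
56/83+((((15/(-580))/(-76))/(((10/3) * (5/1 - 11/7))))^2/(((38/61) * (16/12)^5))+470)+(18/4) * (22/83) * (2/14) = 5294937923064873112683/11245604941122764800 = 470.85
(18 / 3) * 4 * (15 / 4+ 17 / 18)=338 / 3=112.67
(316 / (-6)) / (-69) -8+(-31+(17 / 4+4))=-24829 / 828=-29.99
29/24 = 1.21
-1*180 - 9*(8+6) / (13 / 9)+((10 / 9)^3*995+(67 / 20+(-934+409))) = 109175539 / 189540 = 576.00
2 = 2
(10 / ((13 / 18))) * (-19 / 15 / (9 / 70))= -5320 / 39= -136.41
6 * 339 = 2034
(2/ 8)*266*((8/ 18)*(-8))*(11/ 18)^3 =-354046/ 6561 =-53.96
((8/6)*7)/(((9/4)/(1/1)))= 112/27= 4.15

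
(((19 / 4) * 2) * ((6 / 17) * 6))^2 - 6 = 115230 / 289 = 398.72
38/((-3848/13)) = -19/148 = -0.13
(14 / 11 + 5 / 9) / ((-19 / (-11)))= 181 / 171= 1.06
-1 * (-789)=789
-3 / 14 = -0.21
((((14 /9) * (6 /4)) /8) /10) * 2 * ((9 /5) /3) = 7 /200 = 0.04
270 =270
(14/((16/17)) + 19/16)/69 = 257/1104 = 0.23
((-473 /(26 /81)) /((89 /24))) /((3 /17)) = -2605284 /1157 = -2251.76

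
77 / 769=0.10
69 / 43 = 1.60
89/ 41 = 2.17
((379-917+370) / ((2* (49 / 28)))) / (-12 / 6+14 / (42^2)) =24.10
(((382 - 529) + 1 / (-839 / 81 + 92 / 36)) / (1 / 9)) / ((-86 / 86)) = 836865 / 632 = 1324.15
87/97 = 0.90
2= 2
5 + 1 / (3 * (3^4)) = 1216 / 243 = 5.00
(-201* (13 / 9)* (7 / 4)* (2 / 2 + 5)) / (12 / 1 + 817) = -6097 / 1658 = -3.68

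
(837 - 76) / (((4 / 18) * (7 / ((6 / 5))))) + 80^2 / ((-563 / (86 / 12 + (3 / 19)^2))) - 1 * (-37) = 11573076818 / 21340515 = 542.31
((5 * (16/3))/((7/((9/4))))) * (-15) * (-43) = 38700/7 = 5528.57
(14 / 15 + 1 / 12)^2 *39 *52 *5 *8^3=80492672 / 15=5366178.13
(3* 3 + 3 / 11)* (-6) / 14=-306 / 77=-3.97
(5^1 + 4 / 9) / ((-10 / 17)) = -833 / 90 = -9.26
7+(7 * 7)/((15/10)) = 119/3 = 39.67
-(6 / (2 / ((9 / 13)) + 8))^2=-729 / 2401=-0.30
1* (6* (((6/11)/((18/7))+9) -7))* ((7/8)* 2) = 511/22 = 23.23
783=783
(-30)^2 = 900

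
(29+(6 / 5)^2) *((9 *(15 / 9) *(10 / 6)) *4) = 3044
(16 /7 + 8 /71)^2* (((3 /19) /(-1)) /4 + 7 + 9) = 430877008 /4693171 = 91.81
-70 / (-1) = 70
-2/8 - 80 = -321/4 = -80.25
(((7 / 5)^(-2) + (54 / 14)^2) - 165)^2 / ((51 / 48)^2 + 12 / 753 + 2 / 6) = 10360038766848 / 684152945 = 15142.87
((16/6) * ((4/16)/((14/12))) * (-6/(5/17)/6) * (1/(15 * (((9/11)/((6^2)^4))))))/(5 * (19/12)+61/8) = -1116758016/65275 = -17108.51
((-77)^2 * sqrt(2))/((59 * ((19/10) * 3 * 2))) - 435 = -435+29645 * sqrt(2)/3363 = -422.53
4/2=2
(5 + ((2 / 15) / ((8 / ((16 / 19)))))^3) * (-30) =-231491378 / 1543275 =-150.00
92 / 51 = 1.80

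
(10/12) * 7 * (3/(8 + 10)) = 35/36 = 0.97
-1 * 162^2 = -26244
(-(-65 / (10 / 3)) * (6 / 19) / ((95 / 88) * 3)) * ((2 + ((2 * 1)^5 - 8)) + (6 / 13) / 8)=17886 / 361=49.55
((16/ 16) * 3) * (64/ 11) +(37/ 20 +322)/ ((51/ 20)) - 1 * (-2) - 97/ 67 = 106870/ 737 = 145.01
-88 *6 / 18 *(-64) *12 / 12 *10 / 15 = 11264 / 9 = 1251.56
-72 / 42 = -12 / 7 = -1.71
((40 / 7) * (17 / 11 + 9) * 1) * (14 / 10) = 928 / 11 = 84.36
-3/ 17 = -0.18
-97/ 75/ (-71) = 97/ 5325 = 0.02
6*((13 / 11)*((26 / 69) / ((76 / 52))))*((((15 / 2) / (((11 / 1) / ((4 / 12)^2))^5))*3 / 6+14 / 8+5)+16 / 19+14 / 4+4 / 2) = 6929595046649210 / 289522580758389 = 23.93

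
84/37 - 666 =-24558/37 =-663.73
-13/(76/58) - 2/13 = -4977/494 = -10.07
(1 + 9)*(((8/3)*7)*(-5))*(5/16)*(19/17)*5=-83125/51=-1629.90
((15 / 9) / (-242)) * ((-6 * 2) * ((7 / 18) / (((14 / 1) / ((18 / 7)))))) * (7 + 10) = 85 / 847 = 0.10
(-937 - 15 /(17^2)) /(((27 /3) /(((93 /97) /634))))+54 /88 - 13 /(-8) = 2.08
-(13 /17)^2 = -169 /289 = -0.58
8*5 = 40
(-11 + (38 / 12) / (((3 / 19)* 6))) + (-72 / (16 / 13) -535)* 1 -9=-65897 / 108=-610.16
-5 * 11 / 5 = -11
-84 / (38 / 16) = -672 / 19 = -35.37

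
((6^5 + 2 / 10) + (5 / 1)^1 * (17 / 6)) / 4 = 233711 / 120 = 1947.59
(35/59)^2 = 1225/3481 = 0.35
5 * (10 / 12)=25 / 6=4.17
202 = 202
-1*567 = -567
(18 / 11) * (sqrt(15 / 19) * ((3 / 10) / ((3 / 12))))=108 * sqrt(285) / 1045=1.74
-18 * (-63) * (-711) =-806274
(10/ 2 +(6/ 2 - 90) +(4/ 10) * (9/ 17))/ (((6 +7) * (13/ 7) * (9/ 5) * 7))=-6952/ 25857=-0.27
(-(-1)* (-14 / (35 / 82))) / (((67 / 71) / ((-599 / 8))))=1743689 / 670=2602.52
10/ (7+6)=10/ 13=0.77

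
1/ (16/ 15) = 15/ 16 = 0.94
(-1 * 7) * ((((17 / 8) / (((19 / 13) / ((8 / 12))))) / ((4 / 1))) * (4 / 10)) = -1547 / 2280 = -0.68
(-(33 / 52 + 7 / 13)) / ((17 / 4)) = -0.28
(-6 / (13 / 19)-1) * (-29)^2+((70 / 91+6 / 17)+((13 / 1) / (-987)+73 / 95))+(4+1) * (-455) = -217354685854 / 20722065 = -10489.05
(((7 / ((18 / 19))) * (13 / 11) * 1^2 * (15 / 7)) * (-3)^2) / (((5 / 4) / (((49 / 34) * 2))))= 72618 / 187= 388.33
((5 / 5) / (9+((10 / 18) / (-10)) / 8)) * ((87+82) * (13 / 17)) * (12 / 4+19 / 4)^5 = 566084202723 / 1408960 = 401774.50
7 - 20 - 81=-94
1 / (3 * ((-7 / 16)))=-0.76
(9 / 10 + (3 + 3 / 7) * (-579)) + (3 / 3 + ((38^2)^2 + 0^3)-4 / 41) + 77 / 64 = 191316850751 / 91840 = 2083153.86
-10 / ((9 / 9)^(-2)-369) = 5 / 184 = 0.03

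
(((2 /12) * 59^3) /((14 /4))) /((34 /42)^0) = 205379 /21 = 9779.95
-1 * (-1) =1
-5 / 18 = -0.28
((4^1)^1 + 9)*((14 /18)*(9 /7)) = 13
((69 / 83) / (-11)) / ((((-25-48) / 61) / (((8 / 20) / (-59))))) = -0.00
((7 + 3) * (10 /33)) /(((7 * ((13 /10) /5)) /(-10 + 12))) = 10000 /3003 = 3.33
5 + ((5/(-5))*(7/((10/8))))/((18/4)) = 169/45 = 3.76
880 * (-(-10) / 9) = 8800 / 9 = 977.78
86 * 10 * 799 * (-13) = -8932820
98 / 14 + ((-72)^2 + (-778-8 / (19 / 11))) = 83759 / 19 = 4408.37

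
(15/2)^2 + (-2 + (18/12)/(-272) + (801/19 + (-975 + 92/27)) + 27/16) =-243770149/279072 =-873.50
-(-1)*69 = 69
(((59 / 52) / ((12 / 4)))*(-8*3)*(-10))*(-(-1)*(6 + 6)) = 14160 / 13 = 1089.23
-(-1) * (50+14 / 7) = 52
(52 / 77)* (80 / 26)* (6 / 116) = 240 / 2233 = 0.11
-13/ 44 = -0.30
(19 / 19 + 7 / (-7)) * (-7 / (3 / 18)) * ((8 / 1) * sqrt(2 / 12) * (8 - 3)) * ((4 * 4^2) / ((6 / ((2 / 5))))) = 0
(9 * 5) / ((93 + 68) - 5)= 15 / 52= 0.29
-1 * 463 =-463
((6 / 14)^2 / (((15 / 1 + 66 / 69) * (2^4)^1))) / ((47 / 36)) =1863 / 3380804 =0.00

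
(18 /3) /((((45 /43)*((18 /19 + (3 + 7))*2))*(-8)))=-817 /24960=-0.03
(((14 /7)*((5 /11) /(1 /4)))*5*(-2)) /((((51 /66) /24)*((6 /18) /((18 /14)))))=-518400 /119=-4356.30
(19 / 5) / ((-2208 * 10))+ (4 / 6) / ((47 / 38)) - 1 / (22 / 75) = -54608341 / 19025600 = -2.87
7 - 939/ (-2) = 953/ 2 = 476.50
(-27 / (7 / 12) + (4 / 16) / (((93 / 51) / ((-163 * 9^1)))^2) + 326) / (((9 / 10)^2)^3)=1090300649750000 / 3575003607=304978.90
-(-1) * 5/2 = 5/2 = 2.50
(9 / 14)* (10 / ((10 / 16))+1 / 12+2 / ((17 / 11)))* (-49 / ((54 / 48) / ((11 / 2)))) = -272965 / 102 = -2676.13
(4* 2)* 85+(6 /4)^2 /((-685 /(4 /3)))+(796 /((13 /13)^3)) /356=41592248 /60965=682.23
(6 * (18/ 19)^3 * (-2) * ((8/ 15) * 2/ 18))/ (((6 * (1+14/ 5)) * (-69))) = 1152/ 2997383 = 0.00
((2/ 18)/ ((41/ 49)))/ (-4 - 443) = -49/ 164943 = -0.00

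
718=718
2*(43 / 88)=43 / 44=0.98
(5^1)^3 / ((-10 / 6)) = -75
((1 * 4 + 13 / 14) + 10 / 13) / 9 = 1037 / 1638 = 0.63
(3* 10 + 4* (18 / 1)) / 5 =20.40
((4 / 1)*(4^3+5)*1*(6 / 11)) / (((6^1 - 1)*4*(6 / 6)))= 7.53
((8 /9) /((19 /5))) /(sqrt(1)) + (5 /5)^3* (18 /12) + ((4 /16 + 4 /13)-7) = -41867 /8892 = -4.71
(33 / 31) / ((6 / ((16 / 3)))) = 88 / 93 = 0.95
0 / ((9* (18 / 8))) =0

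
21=21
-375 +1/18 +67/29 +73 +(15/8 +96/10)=-3008381/10440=-288.16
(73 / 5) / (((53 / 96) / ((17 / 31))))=119136 / 8215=14.50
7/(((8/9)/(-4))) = -63/2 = -31.50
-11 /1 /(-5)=11 /5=2.20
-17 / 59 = -0.29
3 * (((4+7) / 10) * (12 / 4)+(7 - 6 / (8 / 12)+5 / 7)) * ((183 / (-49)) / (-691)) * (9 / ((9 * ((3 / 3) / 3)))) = 232227 / 2370130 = 0.10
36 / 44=9 / 11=0.82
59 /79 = 0.75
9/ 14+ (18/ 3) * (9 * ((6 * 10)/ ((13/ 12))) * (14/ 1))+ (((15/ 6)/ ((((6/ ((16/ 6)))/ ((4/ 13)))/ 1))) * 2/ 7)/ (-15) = 205756087/ 4914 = 41871.41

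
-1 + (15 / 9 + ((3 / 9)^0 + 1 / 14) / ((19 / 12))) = 536 / 399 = 1.34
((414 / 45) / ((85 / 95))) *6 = 5244 / 85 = 61.69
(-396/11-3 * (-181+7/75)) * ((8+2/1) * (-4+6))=50672/5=10134.40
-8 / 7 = -1.14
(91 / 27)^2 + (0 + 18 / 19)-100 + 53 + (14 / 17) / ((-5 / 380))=-97.28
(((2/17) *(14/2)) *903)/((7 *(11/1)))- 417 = -76173/187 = -407.34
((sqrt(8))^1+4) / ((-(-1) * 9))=2 * sqrt(2) / 9+4 / 9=0.76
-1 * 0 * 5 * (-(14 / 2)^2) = 0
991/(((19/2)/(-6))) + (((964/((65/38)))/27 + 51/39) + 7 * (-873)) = -223902142/33345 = -6714.71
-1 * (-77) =77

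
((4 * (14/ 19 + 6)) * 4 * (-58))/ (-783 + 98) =118784/ 13015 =9.13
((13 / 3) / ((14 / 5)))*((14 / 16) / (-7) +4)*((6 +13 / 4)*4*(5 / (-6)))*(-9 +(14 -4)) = -372775 / 2016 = -184.91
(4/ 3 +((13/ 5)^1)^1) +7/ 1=164/ 15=10.93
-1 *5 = -5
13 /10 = 1.30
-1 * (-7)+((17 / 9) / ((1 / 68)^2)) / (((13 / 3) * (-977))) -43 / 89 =15103628 / 3391167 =4.45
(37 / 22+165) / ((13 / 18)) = 33003 / 143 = 230.79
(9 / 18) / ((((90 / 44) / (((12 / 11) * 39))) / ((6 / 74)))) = 156 / 185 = 0.84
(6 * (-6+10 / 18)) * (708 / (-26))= 11564 / 13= 889.54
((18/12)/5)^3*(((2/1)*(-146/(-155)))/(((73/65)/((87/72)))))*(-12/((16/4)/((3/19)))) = -30537/1178000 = -0.03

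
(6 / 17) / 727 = 6 / 12359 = 0.00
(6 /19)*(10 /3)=20 /19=1.05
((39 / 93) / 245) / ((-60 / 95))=-0.00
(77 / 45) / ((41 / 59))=4543 / 1845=2.46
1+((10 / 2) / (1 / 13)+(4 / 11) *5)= 746 / 11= 67.82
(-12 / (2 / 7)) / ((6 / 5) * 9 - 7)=-210 / 19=-11.05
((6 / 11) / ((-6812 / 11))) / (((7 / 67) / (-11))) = 2211 / 23842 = 0.09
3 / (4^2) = 3 / 16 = 0.19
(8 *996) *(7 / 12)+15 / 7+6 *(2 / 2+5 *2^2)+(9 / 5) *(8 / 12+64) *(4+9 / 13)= 2421659 / 455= 5322.33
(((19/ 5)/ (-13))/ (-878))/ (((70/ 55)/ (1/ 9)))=209/ 7190820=0.00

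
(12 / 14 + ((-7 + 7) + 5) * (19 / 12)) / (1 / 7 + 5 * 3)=737 / 1272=0.58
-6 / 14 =-3 / 7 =-0.43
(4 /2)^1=2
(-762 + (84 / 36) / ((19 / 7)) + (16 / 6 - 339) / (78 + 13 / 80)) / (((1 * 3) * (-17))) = 272820085 / 18177471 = 15.01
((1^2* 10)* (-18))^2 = 32400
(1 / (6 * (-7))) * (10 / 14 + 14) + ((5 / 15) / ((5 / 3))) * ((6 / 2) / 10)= -1067 / 3675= -0.29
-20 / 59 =-0.34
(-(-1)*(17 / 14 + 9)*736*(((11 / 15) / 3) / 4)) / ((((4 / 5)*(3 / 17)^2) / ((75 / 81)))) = 261393275 / 15309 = 17074.48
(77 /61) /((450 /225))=77 /122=0.63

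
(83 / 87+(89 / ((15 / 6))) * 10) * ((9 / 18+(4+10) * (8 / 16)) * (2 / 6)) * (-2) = -155275 / 87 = -1784.77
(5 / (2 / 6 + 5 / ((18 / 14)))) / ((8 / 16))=45 / 19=2.37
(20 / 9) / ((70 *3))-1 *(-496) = 93746 / 189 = 496.01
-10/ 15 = -2/ 3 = -0.67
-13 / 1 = -13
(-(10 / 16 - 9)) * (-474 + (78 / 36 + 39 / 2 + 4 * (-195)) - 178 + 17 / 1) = -70015 / 6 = -11669.17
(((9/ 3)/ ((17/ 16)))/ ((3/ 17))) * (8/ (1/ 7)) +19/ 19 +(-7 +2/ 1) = 892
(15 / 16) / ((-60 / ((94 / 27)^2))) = -2209 / 11664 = -0.19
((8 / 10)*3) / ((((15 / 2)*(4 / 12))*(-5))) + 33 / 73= 0.26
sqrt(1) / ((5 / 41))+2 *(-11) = -69 / 5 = -13.80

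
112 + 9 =121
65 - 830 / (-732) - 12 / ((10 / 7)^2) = 551323 / 9150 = 60.25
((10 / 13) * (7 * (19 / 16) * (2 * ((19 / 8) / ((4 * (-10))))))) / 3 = -0.25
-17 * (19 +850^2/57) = -215805.46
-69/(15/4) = -92/5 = -18.40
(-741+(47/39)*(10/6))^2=7475677444/13689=546108.37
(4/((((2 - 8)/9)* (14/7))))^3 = -27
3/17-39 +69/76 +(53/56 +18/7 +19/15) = -8989133/271320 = -33.13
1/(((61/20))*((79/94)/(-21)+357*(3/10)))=98700/32228801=0.00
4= 4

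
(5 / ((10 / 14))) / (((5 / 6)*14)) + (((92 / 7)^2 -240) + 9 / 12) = -64597 / 980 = -65.92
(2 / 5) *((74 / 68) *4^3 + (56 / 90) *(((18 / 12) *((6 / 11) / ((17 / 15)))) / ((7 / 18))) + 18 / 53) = 28.46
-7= -7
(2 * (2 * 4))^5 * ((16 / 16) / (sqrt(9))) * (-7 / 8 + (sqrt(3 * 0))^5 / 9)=-917504 / 3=-305834.67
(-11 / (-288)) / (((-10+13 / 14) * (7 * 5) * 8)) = -11 / 731520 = -0.00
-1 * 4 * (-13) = 52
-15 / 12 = -5 / 4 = -1.25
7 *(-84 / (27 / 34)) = -6664 / 9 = -740.44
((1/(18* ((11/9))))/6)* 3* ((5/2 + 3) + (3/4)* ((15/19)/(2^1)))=881/6688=0.13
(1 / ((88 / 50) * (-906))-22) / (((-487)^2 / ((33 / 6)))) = -877033 / 1719000912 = -0.00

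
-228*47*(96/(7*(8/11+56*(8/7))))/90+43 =17.77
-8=-8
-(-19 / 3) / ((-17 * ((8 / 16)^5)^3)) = -622592 / 51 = -12207.69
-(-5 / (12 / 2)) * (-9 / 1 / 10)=-3 / 4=-0.75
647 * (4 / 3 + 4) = 10352 / 3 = 3450.67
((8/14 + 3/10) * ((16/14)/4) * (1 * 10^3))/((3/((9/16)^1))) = 46.68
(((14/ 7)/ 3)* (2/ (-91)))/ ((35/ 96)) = -128/ 3185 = -0.04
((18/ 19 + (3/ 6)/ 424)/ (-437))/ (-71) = 0.00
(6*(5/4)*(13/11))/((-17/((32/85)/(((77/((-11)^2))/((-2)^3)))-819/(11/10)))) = 95628507/244783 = 390.67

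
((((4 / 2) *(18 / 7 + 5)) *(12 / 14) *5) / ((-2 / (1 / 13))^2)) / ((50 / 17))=2703 / 82810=0.03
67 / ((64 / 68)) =1139 / 16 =71.19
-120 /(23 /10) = -1200 /23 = -52.17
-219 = -219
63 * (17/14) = 153/2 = 76.50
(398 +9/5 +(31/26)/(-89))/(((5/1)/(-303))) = -1401535893/57850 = -24227.07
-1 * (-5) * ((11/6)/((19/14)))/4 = 385/228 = 1.69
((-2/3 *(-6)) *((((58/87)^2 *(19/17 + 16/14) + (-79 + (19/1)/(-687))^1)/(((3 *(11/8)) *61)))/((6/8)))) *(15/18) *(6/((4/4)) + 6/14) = -30617344000/3455944569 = -8.86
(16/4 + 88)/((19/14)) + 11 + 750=15747/19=828.79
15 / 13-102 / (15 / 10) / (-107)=1.79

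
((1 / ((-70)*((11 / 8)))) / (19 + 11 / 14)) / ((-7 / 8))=64 / 106645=0.00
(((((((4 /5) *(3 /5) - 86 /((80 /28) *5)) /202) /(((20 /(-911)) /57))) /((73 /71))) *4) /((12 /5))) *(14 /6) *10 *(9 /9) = 2382912721 /884760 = 2693.29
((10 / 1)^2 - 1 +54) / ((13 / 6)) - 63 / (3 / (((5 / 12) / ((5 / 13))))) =2489 / 52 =47.87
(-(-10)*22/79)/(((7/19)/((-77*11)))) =-505780/79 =-6402.28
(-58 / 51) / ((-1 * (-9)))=-58 / 459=-0.13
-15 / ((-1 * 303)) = 5 / 101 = 0.05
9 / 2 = 4.50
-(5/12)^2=-25/144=-0.17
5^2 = 25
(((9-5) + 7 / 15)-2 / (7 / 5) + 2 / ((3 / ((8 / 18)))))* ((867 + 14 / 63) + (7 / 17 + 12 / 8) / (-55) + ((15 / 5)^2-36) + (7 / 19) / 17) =33863629997 / 12087306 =2801.59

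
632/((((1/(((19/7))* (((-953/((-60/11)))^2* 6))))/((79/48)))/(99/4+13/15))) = 20028702818200747/1512000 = 13246496572.88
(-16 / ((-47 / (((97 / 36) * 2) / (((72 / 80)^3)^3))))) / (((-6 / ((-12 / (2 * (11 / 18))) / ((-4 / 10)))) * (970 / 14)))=-56000000000 / 200296392813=-0.28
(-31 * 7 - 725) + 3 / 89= -83835 / 89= -941.97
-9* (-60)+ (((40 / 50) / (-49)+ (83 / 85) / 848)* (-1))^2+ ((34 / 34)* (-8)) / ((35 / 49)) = 6596496731766729 / 12474458886400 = 528.80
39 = 39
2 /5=0.40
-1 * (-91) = 91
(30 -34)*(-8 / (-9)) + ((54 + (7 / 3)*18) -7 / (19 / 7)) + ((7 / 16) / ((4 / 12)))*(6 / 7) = 124475 / 1368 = 90.99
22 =22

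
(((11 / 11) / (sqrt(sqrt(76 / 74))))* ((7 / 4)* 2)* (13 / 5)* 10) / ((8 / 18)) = 819* 37^(1 / 4)* 38^(3 / 4) / 152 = 203.39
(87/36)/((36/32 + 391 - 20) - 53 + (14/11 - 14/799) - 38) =509762/59564151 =0.01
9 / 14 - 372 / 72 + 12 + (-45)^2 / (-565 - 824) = 58516 / 9723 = 6.02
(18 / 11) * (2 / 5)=36 / 55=0.65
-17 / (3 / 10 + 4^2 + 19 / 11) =-1870 / 1983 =-0.94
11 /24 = 0.46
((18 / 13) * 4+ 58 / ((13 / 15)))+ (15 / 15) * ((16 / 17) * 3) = 16638 / 221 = 75.29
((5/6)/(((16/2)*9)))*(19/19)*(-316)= -395/108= -3.66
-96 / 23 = -4.17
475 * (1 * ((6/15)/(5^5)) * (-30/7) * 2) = -456/875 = -0.52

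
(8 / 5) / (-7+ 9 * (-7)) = -4 / 175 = -0.02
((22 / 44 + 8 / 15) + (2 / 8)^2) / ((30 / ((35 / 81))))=1841 / 116640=0.02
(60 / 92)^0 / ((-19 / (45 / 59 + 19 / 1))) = -1166 / 1121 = -1.04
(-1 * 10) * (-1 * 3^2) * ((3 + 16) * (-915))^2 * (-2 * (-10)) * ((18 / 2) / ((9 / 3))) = 1632086415000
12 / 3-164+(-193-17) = -370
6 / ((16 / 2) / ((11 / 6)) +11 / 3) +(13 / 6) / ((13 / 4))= 1124 / 795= 1.41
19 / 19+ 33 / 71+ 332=23676 / 71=333.46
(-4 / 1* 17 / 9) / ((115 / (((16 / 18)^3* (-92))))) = 139264 / 32805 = 4.25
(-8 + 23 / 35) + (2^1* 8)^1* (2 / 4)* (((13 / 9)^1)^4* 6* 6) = 31800967 / 25515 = 1246.36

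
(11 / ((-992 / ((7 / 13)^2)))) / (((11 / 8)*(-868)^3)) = 1 / 279686487808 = 0.00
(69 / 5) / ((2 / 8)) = 276 / 5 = 55.20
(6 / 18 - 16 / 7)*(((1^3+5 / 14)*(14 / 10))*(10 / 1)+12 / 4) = -902 / 21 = -42.95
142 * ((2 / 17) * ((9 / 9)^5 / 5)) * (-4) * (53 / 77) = -60208 / 6545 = -9.20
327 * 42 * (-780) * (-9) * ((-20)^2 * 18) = 694171296000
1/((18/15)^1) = 5/6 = 0.83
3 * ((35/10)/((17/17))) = 21/2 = 10.50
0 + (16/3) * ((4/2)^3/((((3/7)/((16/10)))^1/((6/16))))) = 896/15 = 59.73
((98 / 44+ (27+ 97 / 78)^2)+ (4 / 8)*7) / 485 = 53768591 / 32458140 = 1.66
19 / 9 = 2.11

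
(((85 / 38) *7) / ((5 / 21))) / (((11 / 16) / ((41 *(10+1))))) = 819672 / 19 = 43140.63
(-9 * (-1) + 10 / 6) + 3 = 41 / 3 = 13.67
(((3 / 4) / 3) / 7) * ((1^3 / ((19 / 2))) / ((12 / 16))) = 2 / 399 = 0.01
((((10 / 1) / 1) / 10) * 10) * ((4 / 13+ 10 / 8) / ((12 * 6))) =45 / 208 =0.22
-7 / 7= -1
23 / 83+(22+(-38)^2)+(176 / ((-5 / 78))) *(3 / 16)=951.48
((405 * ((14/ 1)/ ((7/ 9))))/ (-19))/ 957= -2430/ 6061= -0.40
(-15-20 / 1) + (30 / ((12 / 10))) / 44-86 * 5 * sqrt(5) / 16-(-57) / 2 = -215 * sqrt(5) / 8-261 / 44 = -66.03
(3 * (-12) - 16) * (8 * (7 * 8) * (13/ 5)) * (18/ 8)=-681408/ 5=-136281.60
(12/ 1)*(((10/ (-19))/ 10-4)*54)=-49896/ 19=-2626.11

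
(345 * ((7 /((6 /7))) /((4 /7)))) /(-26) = -39445 /208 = -189.64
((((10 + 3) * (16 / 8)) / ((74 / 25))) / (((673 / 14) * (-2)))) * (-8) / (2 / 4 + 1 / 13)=94640 / 74703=1.27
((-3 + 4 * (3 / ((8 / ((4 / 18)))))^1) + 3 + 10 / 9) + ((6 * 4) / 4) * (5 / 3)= 103 / 9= 11.44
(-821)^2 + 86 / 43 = 674043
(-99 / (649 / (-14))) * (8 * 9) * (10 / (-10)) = -9072 / 59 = -153.76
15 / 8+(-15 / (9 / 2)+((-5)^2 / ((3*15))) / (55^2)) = -63517 / 43560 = -1.46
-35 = -35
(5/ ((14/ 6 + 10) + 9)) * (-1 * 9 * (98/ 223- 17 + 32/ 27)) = 462875/ 14272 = 32.43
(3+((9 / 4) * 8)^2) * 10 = 3270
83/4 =20.75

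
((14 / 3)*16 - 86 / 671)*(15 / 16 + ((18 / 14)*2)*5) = 1028.23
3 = 3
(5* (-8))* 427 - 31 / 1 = -17111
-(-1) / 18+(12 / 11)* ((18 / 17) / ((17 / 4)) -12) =-730357 / 57222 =-12.76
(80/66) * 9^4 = 87480/11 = 7952.73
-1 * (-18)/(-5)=-18/5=-3.60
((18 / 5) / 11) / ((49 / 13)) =234 / 2695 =0.09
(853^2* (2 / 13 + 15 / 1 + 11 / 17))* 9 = 22867295652 / 221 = 103471926.03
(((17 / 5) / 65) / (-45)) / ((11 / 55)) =-17 / 2925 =-0.01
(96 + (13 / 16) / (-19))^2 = 850947241 / 92416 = 9207.79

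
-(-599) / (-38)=-599 / 38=-15.76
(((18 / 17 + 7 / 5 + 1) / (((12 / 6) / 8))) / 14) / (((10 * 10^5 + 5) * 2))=14 / 28333475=0.00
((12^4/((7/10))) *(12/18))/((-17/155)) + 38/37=-180059.48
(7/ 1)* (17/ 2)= 119/ 2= 59.50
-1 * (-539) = 539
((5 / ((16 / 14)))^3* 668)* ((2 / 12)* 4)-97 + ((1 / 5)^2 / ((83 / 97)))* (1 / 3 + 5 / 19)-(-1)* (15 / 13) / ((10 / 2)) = 1220074417587 / 32801600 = 37195.58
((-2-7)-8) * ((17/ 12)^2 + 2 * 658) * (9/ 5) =-40331.01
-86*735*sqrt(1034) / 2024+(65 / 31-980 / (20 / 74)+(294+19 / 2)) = -205865 / 62-31605*sqrt(1034) / 1012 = -4324.64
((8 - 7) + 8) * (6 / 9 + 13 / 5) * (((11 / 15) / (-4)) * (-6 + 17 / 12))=5929 / 240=24.70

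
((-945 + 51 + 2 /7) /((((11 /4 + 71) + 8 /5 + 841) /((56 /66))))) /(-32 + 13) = 500480 /11491029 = 0.04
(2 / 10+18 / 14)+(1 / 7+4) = 5.63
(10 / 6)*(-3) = -5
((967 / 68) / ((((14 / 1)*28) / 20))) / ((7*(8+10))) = 4835 / 839664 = 0.01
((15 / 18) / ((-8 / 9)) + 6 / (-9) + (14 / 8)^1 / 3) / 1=-49 / 48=-1.02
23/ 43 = 0.53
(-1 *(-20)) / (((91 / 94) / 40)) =75200 / 91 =826.37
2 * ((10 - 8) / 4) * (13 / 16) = 0.81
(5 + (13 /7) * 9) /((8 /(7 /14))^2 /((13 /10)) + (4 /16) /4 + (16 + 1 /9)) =284544 /2792419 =0.10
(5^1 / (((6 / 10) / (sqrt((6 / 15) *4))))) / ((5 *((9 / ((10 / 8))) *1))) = 5 *sqrt(10) / 54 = 0.29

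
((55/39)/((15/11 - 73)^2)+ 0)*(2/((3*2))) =6655/72650448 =0.00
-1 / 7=-0.14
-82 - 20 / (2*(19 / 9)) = -1648 / 19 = -86.74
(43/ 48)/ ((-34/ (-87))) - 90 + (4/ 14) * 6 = -85.99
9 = 9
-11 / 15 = -0.73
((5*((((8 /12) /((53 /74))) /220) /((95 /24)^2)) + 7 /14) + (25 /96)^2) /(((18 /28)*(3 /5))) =193195047073 /130924823040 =1.48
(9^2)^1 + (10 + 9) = 100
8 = 8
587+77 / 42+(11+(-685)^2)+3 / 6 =1409476 / 3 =469825.33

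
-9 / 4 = -2.25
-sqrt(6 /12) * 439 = -439 * sqrt(2) /2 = -310.42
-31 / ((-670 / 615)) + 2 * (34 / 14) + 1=32185 / 938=34.31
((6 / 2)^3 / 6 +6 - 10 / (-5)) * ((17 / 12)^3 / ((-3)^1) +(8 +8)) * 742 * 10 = 1396098.62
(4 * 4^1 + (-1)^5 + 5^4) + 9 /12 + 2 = 2571 /4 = 642.75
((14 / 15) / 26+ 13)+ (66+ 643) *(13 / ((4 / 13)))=23375263 / 780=29968.29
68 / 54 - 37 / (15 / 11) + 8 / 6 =-3313 / 135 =-24.54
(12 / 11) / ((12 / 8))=8 / 11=0.73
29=29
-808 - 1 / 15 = -808.07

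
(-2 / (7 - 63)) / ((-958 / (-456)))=57 / 3353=0.02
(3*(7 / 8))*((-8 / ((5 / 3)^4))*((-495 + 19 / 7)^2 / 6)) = -480934098 / 4375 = -109927.79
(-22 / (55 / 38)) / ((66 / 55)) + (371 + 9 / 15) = 5384 / 15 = 358.93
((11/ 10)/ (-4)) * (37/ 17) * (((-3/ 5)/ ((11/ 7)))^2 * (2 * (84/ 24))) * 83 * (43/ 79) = -407647611/ 14773000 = -27.59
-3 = -3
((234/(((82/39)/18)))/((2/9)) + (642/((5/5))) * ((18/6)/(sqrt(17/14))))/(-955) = -369603/39155 - 1926 * sqrt(238)/16235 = -11.27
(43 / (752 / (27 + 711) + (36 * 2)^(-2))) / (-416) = -285606 / 2816021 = -0.10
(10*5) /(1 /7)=350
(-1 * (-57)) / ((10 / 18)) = 513 / 5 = 102.60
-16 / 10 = -8 / 5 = -1.60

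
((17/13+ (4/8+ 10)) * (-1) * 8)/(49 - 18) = -1228/403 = -3.05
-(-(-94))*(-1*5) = 470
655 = 655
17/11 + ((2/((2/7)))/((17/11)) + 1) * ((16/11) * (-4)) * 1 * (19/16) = -6855/187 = -36.66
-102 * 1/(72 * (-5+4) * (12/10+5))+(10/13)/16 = 2675/9672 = 0.28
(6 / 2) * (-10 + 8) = -6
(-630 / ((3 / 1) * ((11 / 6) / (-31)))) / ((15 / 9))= 23436 / 11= 2130.55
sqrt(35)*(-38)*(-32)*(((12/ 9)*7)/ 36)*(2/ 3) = 17024*sqrt(35)/ 81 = 1243.40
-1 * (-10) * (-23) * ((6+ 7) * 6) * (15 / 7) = -269100 / 7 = -38442.86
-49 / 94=-0.52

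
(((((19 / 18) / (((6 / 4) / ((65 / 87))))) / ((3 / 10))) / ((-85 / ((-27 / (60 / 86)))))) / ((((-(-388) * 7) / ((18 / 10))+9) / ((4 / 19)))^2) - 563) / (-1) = 984178555240109 / 1748096901007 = 563.00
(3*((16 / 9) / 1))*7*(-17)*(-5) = 9520 / 3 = 3173.33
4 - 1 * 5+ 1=0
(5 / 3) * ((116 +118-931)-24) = -1201.67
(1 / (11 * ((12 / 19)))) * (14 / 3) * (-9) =-133 / 22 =-6.05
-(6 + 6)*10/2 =-60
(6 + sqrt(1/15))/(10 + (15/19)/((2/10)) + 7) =19 *sqrt(15)/5970 + 57/199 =0.30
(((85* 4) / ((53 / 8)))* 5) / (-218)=-6800 / 5777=-1.18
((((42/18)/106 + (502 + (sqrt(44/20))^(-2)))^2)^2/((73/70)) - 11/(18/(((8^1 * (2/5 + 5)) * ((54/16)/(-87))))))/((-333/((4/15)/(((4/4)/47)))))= -2300704058.26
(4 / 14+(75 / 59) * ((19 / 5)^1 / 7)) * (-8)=-3224 / 413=-7.81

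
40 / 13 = 3.08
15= 15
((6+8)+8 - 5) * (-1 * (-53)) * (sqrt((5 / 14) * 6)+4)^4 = 1830832 * sqrt(105) / 49+20586949 / 49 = 803008.05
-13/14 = -0.93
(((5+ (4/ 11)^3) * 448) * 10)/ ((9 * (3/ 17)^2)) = 8699223680/ 107811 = 80689.57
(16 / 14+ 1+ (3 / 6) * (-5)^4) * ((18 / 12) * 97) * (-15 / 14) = -19227825 / 392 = -49050.57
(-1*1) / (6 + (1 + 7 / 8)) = -8 / 63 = -0.13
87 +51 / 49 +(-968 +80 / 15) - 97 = -142829 / 147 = -971.63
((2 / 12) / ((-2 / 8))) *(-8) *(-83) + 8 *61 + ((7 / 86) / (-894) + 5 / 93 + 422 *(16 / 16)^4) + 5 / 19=21177386141 / 45284676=467.65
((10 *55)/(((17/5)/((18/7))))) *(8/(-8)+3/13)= -495000/1547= -319.97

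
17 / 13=1.31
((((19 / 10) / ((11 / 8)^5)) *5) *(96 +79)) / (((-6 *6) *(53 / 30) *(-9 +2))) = 19456000 / 25607109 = 0.76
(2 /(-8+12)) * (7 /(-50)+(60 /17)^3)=10765609 /491300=21.91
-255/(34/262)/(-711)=655/237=2.76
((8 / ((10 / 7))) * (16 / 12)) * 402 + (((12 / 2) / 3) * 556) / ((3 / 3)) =20568 / 5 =4113.60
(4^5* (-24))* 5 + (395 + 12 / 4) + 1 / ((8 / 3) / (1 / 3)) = -979855 / 8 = -122481.88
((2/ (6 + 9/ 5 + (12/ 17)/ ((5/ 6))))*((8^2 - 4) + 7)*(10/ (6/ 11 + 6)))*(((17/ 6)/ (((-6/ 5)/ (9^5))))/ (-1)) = 1293932475/ 392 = 3300848.15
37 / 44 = 0.84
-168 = -168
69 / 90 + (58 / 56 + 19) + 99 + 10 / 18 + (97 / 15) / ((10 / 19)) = 835661 / 6300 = 132.64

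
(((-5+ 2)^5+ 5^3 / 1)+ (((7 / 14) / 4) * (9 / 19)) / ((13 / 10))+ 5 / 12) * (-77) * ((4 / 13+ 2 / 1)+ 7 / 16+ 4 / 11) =2891048027 / 102752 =28136.17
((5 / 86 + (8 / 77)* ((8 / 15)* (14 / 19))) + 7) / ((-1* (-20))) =1913953 / 5392200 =0.35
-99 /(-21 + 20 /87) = 8613 /1807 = 4.77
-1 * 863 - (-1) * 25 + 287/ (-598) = -838.48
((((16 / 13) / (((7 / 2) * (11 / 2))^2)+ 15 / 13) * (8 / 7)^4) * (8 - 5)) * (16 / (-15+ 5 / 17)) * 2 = -298106290176 / 23132734625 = -12.89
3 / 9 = 1 / 3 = 0.33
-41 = -41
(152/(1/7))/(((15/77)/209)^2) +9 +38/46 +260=6337873726678/5175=1224709898.87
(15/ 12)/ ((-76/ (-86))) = 215/ 152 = 1.41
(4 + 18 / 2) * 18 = 234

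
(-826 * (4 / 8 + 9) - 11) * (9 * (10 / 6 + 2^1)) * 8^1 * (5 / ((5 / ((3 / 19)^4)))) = -168035472 / 130321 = -1289.40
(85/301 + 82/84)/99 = 2273/178794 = 0.01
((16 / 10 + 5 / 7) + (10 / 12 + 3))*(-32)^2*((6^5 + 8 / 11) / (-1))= -56543899648 / 1155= -48955757.27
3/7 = 0.43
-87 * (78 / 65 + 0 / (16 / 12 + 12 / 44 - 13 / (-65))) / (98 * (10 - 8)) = -261 / 490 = -0.53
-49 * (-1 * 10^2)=4900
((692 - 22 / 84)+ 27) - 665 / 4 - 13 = 45317 / 84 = 539.49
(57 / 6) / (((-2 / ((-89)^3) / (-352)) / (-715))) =842776340120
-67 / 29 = -2.31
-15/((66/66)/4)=-60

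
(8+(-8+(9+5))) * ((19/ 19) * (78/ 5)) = 1092/ 5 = 218.40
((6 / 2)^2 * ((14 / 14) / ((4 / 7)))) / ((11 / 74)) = 2331 / 22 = 105.95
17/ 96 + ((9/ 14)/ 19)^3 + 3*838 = 567834827705/ 225853152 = 2514.18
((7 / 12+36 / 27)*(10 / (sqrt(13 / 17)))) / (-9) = -115*sqrt(221) / 702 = -2.44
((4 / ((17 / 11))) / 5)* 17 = 44 / 5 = 8.80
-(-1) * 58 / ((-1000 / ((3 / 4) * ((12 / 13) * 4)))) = -261 / 1625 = -0.16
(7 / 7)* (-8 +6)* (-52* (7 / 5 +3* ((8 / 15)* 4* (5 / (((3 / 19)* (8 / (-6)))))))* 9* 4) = -2819232 / 5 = -563846.40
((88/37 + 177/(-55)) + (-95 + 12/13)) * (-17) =42687374/26455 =1613.58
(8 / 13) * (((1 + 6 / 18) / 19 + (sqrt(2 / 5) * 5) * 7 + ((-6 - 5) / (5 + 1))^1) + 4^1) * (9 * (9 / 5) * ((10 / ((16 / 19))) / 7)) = 6885 / 182 + 1539 * sqrt(10) / 13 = 412.19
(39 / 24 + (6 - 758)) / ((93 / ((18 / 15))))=-6003 / 620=-9.68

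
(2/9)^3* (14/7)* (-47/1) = -752/729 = -1.03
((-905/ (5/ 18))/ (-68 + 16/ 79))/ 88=128691/ 235664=0.55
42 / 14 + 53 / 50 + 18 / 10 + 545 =27543 / 50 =550.86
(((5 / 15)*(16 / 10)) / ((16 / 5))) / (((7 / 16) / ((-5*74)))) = -2960 / 21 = -140.95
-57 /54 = -19 /18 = -1.06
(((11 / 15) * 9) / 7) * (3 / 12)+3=453 / 140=3.24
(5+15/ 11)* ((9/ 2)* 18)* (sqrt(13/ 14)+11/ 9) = 1126.70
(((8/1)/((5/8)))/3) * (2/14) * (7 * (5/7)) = 64/21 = 3.05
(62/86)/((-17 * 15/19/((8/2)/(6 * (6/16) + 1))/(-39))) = 9424/3655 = 2.58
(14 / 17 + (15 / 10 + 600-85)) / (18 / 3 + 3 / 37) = 216931 / 2550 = 85.07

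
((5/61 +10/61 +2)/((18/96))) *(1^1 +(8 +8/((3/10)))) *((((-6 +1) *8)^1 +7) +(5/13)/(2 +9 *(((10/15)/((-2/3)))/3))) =-14262.59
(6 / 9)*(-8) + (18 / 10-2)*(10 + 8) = -134 / 15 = -8.93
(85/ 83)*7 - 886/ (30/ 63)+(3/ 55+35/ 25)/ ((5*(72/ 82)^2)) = -685194511/ 369765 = -1853.05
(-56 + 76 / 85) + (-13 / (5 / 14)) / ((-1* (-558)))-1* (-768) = 16904737 / 23715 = 712.83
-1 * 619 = -619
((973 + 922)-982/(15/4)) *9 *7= 514437/5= 102887.40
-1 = -1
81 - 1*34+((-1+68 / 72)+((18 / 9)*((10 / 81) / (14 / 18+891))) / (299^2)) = 101052483335 / 2152597278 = 46.94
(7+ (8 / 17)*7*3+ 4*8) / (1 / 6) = 4986 / 17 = 293.29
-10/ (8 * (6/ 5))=-25/ 24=-1.04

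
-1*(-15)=15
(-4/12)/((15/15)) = -1/3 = -0.33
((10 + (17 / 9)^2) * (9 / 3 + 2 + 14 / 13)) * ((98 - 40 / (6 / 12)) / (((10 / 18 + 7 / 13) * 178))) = 86821 / 11392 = 7.62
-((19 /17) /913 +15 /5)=-46582 /15521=-3.00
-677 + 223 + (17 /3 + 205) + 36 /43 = -31282 /129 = -242.50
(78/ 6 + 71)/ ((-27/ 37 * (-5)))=1036/ 45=23.02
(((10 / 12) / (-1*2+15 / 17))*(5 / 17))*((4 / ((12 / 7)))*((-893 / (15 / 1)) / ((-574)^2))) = 235 / 2541672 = 0.00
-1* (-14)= 14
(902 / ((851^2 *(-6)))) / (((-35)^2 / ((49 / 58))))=-451 / 3150274350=-0.00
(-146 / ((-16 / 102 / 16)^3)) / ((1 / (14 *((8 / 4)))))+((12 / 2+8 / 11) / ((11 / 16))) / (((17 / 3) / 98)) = 8923715399424 / 2057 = 4338218473.23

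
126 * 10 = 1260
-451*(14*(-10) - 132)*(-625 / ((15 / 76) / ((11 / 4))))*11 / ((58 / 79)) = -1392488207000 / 87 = -16005611574.71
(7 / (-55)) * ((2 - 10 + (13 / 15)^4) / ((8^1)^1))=2635073 / 22275000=0.12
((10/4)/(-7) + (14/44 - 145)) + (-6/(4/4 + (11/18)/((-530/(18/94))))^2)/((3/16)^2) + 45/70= -315.14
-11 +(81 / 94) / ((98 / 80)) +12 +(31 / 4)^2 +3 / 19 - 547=-339607651 / 700112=-485.08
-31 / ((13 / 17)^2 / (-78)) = 53754 / 13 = 4134.92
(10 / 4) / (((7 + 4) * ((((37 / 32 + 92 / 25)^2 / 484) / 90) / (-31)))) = -196416000000 / 14969161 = -13121.38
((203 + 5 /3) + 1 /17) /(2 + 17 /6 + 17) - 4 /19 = 387850 /42313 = 9.17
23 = 23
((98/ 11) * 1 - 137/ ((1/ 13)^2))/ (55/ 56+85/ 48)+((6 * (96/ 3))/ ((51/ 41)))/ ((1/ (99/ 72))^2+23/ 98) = -102808695920/ 12530309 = -8204.80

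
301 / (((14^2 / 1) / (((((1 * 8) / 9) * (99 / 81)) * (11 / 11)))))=1.67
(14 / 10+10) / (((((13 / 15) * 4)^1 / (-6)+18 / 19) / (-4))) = -123.38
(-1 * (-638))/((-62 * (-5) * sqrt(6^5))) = 319 * sqrt(6)/33480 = 0.02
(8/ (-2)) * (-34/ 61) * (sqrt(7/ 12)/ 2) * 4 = 136 * sqrt(21)/ 183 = 3.41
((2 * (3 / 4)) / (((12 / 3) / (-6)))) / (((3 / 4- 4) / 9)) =81 / 13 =6.23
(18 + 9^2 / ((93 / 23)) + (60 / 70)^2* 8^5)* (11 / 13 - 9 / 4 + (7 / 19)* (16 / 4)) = 2527253271 / 1500772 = 1683.97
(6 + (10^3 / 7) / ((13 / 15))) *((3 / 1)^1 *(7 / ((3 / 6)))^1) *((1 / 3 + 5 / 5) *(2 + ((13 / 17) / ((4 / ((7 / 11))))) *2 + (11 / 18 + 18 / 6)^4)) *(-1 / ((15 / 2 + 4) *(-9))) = 17526064518874 / 1100535579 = 15925.03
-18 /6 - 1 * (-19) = 16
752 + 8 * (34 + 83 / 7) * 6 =20672 / 7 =2953.14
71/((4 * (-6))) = -71/24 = -2.96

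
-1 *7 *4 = -28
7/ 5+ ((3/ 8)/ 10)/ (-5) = 557/ 400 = 1.39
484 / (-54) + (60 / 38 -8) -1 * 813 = -424961 / 513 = -828.38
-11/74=-0.15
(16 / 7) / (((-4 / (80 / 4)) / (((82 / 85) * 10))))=-110.25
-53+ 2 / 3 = -157 / 3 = -52.33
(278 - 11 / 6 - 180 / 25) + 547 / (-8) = 24071 / 120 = 200.59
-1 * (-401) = 401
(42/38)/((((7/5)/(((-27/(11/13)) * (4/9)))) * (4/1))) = -585/209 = -2.80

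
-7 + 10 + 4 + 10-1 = 16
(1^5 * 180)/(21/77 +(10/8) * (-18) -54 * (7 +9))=-1320/6499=-0.20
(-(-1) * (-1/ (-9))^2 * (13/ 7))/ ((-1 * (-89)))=13/ 50463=0.00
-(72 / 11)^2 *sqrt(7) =-5184 *sqrt(7) / 121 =-113.35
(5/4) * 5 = 25/4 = 6.25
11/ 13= 0.85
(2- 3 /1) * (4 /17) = -4 /17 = -0.24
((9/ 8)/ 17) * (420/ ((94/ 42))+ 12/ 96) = 635463/ 51136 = 12.43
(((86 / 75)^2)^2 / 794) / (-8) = -0.00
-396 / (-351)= 44 / 39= 1.13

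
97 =97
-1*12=-12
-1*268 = -268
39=39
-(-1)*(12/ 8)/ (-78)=-1/ 52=-0.02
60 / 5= 12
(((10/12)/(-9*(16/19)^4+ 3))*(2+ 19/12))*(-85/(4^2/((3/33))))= 2381616275/2519966592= 0.95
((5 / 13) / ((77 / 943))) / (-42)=-4715 / 42042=-0.11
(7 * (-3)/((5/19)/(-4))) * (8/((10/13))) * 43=3568656/25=142746.24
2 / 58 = 1 / 29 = 0.03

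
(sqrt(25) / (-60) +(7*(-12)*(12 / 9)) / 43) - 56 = -30283 / 516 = -58.69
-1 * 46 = -46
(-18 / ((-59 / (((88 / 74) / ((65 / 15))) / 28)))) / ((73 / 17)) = 10098 / 14501669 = 0.00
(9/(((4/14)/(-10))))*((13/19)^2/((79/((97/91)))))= -56745/28519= -1.99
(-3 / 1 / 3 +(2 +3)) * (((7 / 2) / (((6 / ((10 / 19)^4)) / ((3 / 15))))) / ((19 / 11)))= 154000 / 7428297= 0.02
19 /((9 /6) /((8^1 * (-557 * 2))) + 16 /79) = 26753824 /284947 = 93.89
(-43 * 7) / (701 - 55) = -0.47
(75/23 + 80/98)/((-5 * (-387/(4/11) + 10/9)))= 0.00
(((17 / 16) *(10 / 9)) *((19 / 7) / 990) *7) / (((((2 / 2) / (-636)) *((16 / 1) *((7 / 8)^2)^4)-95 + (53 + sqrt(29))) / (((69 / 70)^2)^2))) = -0.00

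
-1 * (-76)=76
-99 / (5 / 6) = -118.80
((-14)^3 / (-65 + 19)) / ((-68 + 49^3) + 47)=49 / 96623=0.00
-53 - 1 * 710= -763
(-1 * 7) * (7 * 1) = -49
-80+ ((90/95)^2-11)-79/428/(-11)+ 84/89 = -13483899741/151263332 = -89.14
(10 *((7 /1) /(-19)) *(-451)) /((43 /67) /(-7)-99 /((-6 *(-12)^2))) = 1421407680 /19589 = 72561.52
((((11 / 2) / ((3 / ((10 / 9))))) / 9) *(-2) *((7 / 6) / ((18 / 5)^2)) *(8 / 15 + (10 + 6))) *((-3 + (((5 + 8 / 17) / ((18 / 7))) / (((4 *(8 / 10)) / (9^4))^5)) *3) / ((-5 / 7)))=229593269675614280687593899095 / 1052595191808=218121146156150731.07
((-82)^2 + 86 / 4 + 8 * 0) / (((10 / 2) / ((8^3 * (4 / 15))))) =4604928 / 25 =184197.12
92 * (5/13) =460/13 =35.38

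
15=15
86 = 86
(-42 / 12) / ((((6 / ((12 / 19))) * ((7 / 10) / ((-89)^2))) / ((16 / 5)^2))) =-4055552 / 95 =-42690.02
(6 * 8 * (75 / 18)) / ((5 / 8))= 320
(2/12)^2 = 1/36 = 0.03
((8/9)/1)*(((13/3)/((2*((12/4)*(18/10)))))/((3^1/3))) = 260/729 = 0.36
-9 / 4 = -2.25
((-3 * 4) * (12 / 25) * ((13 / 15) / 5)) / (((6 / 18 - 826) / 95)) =35568 / 309625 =0.11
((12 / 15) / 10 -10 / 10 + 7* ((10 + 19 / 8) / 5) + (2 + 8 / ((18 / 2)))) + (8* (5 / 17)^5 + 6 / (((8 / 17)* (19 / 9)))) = 1231020524657 / 48559109400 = 25.35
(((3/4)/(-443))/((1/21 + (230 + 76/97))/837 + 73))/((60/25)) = -1704969/177104935744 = -0.00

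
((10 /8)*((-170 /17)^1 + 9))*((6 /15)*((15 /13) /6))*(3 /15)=-1 /52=-0.02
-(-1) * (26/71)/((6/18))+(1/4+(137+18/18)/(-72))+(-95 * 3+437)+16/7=229193/1491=153.72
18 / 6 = 3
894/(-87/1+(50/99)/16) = -708048/68879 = -10.28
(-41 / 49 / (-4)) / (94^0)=41 / 196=0.21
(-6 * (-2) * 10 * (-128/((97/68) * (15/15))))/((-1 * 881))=1044480/85457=12.22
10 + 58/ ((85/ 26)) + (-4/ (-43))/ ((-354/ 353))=17886728/ 646935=27.65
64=64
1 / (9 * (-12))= -0.01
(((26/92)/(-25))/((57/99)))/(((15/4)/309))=-88374/54625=-1.62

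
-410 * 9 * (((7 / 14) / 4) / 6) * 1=-615 / 8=-76.88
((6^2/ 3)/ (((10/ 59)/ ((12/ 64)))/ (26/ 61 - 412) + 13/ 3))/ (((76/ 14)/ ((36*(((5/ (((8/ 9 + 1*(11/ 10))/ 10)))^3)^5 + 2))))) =1005173425348222005109651556134061302958799475255795119175893936/ 54032179617865234773310530498908151071531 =18603236672241717497115.24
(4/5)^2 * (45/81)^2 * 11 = 176/81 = 2.17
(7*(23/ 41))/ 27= 161/ 1107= 0.15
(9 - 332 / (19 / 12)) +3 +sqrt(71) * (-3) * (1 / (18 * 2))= -3756 / 19 - sqrt(71) / 12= -198.39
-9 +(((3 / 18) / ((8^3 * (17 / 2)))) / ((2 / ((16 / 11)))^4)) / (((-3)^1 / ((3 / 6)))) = -20160661 / 2240073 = -9.00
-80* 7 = -560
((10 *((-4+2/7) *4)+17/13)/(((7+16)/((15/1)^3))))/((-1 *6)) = 15076125/4186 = 3601.56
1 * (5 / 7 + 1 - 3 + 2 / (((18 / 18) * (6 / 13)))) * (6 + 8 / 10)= 2176 / 105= 20.72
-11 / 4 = -2.75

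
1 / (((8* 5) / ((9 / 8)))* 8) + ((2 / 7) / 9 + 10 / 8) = 207287 / 161280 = 1.29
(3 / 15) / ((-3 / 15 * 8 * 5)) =-1 / 40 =-0.02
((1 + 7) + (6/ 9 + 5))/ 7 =1.95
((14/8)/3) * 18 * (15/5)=63/2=31.50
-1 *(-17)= 17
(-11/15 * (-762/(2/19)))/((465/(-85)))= -970.39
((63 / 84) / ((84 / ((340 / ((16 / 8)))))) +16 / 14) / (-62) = -149 / 3472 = -0.04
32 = 32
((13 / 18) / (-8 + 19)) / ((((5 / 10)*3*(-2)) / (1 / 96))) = -13 / 57024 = -0.00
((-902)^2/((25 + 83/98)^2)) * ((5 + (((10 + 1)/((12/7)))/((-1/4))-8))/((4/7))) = -1175984848808/19248267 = -61095.62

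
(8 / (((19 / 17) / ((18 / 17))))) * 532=4032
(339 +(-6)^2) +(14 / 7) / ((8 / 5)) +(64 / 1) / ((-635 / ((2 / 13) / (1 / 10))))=2483731 / 6604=376.09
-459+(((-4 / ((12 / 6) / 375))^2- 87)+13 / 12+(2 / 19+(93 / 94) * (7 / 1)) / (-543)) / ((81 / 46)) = 318936.64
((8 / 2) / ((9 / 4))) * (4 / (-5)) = -64 / 45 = -1.42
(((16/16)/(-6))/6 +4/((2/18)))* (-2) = -1295/18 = -71.94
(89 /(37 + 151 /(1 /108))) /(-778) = -89 /12716410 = -0.00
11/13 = 0.85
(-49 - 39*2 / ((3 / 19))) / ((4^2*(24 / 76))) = -3439 / 32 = -107.47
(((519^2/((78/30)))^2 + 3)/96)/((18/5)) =755784878555/24336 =31056249.12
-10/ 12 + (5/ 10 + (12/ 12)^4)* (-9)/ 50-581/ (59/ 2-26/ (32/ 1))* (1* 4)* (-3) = 3701519/ 15300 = 241.93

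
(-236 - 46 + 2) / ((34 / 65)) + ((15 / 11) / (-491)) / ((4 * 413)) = -81194313455 / 151681684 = -535.29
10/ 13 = 0.77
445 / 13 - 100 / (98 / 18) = 10105 / 637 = 15.86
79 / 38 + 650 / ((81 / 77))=1908299 / 3078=619.98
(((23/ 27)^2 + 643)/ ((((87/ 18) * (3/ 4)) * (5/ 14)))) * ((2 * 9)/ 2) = 52558912/ 11745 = 4475.00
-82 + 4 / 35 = -2866 / 35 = -81.89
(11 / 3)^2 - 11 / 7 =748 / 63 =11.87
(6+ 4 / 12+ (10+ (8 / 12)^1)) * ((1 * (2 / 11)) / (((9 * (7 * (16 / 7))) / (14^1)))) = 119 / 396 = 0.30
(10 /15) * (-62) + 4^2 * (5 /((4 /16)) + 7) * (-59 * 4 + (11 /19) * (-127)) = -7624132 /57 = -133756.70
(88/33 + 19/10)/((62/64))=2192/465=4.71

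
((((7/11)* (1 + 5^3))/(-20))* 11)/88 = -0.50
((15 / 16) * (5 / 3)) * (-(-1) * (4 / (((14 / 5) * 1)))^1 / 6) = 125 / 336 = 0.37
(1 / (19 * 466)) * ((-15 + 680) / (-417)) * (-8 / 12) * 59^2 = 121835 / 291483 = 0.42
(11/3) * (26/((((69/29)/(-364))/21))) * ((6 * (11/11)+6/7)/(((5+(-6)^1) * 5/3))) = 144912768/115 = 1260111.03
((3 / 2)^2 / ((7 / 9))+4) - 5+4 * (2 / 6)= 271 / 84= 3.23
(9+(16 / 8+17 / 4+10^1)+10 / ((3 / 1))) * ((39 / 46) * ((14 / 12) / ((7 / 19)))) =84721 / 1104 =76.74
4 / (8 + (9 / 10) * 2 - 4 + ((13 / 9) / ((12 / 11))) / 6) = 12960 / 19507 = 0.66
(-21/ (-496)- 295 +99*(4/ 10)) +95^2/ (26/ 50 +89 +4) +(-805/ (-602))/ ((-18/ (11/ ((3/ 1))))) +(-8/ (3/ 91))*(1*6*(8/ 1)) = -39741351559043/ 3365878320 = -11807.13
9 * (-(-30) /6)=45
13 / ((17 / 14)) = 182 / 17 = 10.71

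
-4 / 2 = -2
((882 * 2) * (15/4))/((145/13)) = 17199/29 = 593.07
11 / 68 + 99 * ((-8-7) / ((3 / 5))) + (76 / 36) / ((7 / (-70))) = -1527521 / 612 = -2495.95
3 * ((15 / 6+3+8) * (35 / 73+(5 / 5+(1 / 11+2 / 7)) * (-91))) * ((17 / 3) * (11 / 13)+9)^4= -4197646239944712 / 22934483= -183027724.67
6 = 6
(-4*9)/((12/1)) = -3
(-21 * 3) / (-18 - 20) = 63 / 38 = 1.66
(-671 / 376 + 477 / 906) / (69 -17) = -71429 / 2952352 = -0.02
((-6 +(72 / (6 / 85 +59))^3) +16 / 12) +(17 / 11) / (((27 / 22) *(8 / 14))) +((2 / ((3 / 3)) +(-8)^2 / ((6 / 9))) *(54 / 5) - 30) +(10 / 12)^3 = 140580630778082257 / 136708154201880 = 1028.33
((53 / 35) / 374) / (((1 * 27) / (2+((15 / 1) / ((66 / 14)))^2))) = 8639 / 4751670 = 0.00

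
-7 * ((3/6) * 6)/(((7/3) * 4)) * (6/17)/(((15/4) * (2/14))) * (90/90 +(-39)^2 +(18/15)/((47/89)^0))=-56448/25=-2257.92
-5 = -5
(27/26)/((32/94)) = 1269/416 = 3.05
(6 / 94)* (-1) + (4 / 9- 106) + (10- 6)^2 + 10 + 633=234080 / 423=553.38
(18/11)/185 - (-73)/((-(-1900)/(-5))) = -28343/154660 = -0.18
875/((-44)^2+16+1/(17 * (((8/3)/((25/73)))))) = 8687000/19379531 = 0.45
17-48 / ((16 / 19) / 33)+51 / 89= -165845 / 89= -1863.43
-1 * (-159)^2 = -25281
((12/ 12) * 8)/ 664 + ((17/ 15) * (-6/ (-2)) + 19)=9301/ 415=22.41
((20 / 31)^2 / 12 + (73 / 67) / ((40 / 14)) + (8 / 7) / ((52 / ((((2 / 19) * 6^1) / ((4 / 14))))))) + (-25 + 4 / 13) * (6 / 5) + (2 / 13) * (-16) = -6035926409 / 190843068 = -31.63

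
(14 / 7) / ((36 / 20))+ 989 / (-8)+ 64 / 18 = -2855 / 24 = -118.96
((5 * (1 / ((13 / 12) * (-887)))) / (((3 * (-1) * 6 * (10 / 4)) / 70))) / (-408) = -35 / 1764243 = -0.00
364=364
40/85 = 8/17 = 0.47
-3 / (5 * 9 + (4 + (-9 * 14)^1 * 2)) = 3 / 203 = 0.01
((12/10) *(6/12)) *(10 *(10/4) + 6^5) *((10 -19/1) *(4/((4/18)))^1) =-758257.20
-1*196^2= -38416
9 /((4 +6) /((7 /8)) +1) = 0.72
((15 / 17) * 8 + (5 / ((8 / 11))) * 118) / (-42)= -55645 / 2856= -19.48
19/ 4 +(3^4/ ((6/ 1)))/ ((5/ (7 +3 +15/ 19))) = 2575/ 76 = 33.88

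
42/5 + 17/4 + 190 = 4053/20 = 202.65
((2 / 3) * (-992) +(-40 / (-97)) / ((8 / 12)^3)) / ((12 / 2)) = -192043 / 1746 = -109.99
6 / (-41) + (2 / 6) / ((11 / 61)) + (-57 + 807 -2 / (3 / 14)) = 742.37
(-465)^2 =216225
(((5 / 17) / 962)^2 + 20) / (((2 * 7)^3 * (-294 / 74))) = -0.00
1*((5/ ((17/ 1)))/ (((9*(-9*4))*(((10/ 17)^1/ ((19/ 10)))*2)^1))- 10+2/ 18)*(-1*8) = 128179/ 1620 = 79.12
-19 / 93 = -0.20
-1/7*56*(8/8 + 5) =-48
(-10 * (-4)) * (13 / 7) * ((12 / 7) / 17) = 6240 / 833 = 7.49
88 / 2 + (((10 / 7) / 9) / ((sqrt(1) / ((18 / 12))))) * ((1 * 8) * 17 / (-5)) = 788 / 21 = 37.52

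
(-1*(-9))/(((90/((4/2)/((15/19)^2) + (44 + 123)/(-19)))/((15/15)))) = -23857/42750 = -0.56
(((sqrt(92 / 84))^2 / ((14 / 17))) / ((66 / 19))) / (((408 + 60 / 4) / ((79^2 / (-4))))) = -46364389 / 32831568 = -1.41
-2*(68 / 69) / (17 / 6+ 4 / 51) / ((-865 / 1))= 4624 / 5908815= 0.00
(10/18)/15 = 0.04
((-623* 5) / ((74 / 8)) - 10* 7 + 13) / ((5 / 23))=-335087 / 185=-1811.28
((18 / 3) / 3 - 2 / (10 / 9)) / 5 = 1 / 25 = 0.04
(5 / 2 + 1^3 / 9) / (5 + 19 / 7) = 329 / 972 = 0.34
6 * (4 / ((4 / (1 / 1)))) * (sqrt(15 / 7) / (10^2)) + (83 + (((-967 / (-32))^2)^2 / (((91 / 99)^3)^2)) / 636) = 3 * sqrt(105) / 350 + 284885003664706114012243 / 126236262591566446592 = 2256.85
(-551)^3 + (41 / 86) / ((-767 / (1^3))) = -11034397168303 / 65962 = -167284151.00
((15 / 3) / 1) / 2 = 5 / 2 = 2.50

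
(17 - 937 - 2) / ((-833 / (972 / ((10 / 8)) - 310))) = 307948 / 595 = 517.56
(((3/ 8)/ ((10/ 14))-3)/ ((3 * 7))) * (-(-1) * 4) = -33/ 70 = -0.47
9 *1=9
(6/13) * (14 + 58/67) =5976/871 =6.86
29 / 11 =2.64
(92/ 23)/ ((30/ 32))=64/ 15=4.27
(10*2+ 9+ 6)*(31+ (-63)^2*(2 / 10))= 28868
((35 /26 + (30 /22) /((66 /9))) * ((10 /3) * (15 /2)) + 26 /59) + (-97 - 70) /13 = 2403435 /92807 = 25.90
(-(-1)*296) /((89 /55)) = 16280 /89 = 182.92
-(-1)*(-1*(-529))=529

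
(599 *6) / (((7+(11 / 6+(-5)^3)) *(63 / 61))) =-146156 / 4879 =-29.96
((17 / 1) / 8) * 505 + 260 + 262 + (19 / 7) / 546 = 24386347 / 15288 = 1595.13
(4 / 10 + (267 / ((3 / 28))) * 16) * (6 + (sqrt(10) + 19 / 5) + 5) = 199362 * sqrt(10) / 5 + 14752788 / 25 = 716199.12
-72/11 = -6.55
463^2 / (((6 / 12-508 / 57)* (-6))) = 4073011 / 959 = 4247.14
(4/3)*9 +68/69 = 896/69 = 12.99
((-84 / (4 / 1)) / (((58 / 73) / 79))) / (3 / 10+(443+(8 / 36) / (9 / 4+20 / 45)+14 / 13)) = -254526545 / 54178119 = -4.70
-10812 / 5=-2162.40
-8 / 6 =-4 / 3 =-1.33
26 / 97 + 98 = 9532 / 97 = 98.27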